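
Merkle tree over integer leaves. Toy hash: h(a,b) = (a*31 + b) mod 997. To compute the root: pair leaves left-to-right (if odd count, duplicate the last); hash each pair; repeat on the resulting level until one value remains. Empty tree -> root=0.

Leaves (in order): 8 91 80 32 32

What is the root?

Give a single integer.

L0: [8, 91, 80, 32, 32]
L1: h(8,91)=(8*31+91)%997=339 h(80,32)=(80*31+32)%997=518 h(32,32)=(32*31+32)%997=27 -> [339, 518, 27]
L2: h(339,518)=(339*31+518)%997=60 h(27,27)=(27*31+27)%997=864 -> [60, 864]
L3: h(60,864)=(60*31+864)%997=730 -> [730]

Answer: 730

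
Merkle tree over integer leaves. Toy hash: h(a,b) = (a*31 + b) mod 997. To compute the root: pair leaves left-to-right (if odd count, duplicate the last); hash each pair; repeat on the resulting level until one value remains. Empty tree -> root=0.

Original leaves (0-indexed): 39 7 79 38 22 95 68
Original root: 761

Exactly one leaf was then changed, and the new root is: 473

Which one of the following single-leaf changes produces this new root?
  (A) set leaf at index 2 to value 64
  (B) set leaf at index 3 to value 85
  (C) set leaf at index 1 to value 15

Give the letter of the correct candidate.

Answer: C

Derivation:
Original leaves: [39, 7, 79, 38, 22, 95, 68]
Target new root: 473
Try each candidate change and compute the resulting root:
Candidate A: set leaf[2] = 64 -> leaves = [39, 7, 64, 38, 22, 95, 68]
  L0: [39, 7, 64, 38, 22, 95, 68]
  L1: h(39,7)=(39*31+7)%997=219 h(64,38)=(64*31+38)%997=28 h(22,95)=(22*31+95)%997=777 h(68,68)=(68*31+68)%997=182 -> [219, 28, 777, 182]
  L2: h(219,28)=(219*31+28)%997=835 h(777,182)=(777*31+182)%997=341 -> [835, 341]
  L3: h(835,341)=(835*31+341)%997=304 -> [304]
  root = 304 != target 473
Candidate B: set leaf[3] = 85 -> leaves = [39, 7, 79, 85, 22, 95, 68]
  L0: [39, 7, 79, 85, 22, 95, 68]
  L1: h(39,7)=(39*31+7)%997=219 h(79,85)=(79*31+85)%997=540 h(22,95)=(22*31+95)%997=777 h(68,68)=(68*31+68)%997=182 -> [219, 540, 777, 182]
  L2: h(219,540)=(219*31+540)%997=350 h(777,182)=(777*31+182)%997=341 -> [350, 341]
  L3: h(350,341)=(350*31+341)%997=224 -> [224]
  root = 224 != target 473
Candidate C: set leaf[1] = 15 -> leaves = [39, 15, 79, 38, 22, 95, 68]
  L0: [39, 15, 79, 38, 22, 95, 68]
  L1: h(39,15)=(39*31+15)%997=227 h(79,38)=(79*31+38)%997=493 h(22,95)=(22*31+95)%997=777 h(68,68)=(68*31+68)%997=182 -> [227, 493, 777, 182]
  L2: h(227,493)=(227*31+493)%997=551 h(777,182)=(777*31+182)%997=341 -> [551, 341]
  L3: h(551,341)=(551*31+341)%997=473 -> [473]
  root = 473 == target 473  ** MATCH **
Candidate C produces the target root.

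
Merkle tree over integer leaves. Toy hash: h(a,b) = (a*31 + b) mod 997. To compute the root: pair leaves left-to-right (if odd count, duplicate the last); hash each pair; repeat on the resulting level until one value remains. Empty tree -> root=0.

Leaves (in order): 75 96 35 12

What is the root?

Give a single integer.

Answer: 376

Derivation:
L0: [75, 96, 35, 12]
L1: h(75,96)=(75*31+96)%997=427 h(35,12)=(35*31+12)%997=100 -> [427, 100]
L2: h(427,100)=(427*31+100)%997=376 -> [376]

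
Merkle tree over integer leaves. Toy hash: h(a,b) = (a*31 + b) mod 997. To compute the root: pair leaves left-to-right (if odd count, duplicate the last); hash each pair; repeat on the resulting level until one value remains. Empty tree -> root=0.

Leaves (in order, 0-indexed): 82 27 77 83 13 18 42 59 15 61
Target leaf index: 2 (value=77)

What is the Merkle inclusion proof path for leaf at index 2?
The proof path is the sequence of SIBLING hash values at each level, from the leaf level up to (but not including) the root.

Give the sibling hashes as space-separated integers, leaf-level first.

Answer: 83 575 454 244

Derivation:
L0 (leaves): [82, 27, 77, 83, 13, 18, 42, 59, 15, 61], target index=2
L1: h(82,27)=(82*31+27)%997=575 [pair 0] h(77,83)=(77*31+83)%997=476 [pair 1] h(13,18)=(13*31+18)%997=421 [pair 2] h(42,59)=(42*31+59)%997=364 [pair 3] h(15,61)=(15*31+61)%997=526 [pair 4] -> [575, 476, 421, 364, 526]
  Sibling for proof at L0: 83
L2: h(575,476)=(575*31+476)%997=355 [pair 0] h(421,364)=(421*31+364)%997=454 [pair 1] h(526,526)=(526*31+526)%997=880 [pair 2] -> [355, 454, 880]
  Sibling for proof at L1: 575
L3: h(355,454)=(355*31+454)%997=492 [pair 0] h(880,880)=(880*31+880)%997=244 [pair 1] -> [492, 244]
  Sibling for proof at L2: 454
L4: h(492,244)=(492*31+244)%997=541 [pair 0] -> [541]
  Sibling for proof at L3: 244
Root: 541
Proof path (sibling hashes from leaf to root): [83, 575, 454, 244]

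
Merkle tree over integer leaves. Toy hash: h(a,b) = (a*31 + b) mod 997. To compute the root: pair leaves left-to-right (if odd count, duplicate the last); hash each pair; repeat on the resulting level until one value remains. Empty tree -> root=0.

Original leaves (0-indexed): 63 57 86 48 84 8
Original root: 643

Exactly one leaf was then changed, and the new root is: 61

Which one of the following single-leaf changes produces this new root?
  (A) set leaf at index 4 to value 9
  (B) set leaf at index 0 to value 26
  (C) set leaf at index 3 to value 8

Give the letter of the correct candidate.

Original leaves: [63, 57, 86, 48, 84, 8]
Target new root: 61
Try each candidate change and compute the resulting root:
Candidate A: set leaf[4] = 9 -> leaves = [63, 57, 86, 48, 9, 8]
  L0: [63, 57, 86, 48, 9, 8]
  L1: h(63,57)=(63*31+57)%997=16 h(86,48)=(86*31+48)%997=720 h(9,8)=(9*31+8)%997=287 -> [16, 720, 287]
  L2: h(16,720)=(16*31+720)%997=219 h(287,287)=(287*31+287)%997=211 -> [219, 211]
  L3: h(219,211)=(219*31+211)%997=21 -> [21]
  root = 21 != target 61
Candidate B: set leaf[0] = 26 -> leaves = [26, 57, 86, 48, 84, 8]
  L0: [26, 57, 86, 48, 84, 8]
  L1: h(26,57)=(26*31+57)%997=863 h(86,48)=(86*31+48)%997=720 h(84,8)=(84*31+8)%997=618 -> [863, 720, 618]
  L2: h(863,720)=(863*31+720)%997=554 h(618,618)=(618*31+618)%997=833 -> [554, 833]
  L3: h(554,833)=(554*31+833)%997=61 -> [61]
  root = 61 == target 61  ** MATCH **
Candidate C: set leaf[3] = 8 -> leaves = [63, 57, 86, 8, 84, 8]
  L0: [63, 57, 86, 8, 84, 8]
  L1: h(63,57)=(63*31+57)%997=16 h(86,8)=(86*31+8)%997=680 h(84,8)=(84*31+8)%997=618 -> [16, 680, 618]
  L2: h(16,680)=(16*31+680)%997=179 h(618,618)=(618*31+618)%997=833 -> [179, 833]
  L3: h(179,833)=(179*31+833)%997=400 -> [400]
  root = 400 != target 61
Candidate B produces the target root.

Answer: B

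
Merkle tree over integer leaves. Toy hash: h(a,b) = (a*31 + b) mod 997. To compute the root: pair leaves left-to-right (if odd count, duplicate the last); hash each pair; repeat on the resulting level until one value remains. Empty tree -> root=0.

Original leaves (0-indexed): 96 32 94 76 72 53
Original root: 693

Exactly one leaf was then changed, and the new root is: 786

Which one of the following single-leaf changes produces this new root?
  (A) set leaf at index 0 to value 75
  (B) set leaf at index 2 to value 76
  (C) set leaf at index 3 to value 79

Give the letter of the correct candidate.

Answer: C

Derivation:
Original leaves: [96, 32, 94, 76, 72, 53]
Target new root: 786
Try each candidate change and compute the resulting root:
Candidate A: set leaf[0] = 75 -> leaves = [75, 32, 94, 76, 72, 53]
  L0: [75, 32, 94, 76, 72, 53]
  L1: h(75,32)=(75*31+32)%997=363 h(94,76)=(94*31+76)%997=996 h(72,53)=(72*31+53)%997=291 -> [363, 996, 291]
  L2: h(363,996)=(363*31+996)%997=285 h(291,291)=(291*31+291)%997=339 -> [285, 339]
  L3: h(285,339)=(285*31+339)%997=201 -> [201]
  root = 201 != target 786
Candidate B: set leaf[2] = 76 -> leaves = [96, 32, 76, 76, 72, 53]
  L0: [96, 32, 76, 76, 72, 53]
  L1: h(96,32)=(96*31+32)%997=17 h(76,76)=(76*31+76)%997=438 h(72,53)=(72*31+53)%997=291 -> [17, 438, 291]
  L2: h(17,438)=(17*31+438)%997=965 h(291,291)=(291*31+291)%997=339 -> [965, 339]
  L3: h(965,339)=(965*31+339)%997=344 -> [344]
  root = 344 != target 786
Candidate C: set leaf[3] = 79 -> leaves = [96, 32, 94, 79, 72, 53]
  L0: [96, 32, 94, 79, 72, 53]
  L1: h(96,32)=(96*31+32)%997=17 h(94,79)=(94*31+79)%997=2 h(72,53)=(72*31+53)%997=291 -> [17, 2, 291]
  L2: h(17,2)=(17*31+2)%997=529 h(291,291)=(291*31+291)%997=339 -> [529, 339]
  L3: h(529,339)=(529*31+339)%997=786 -> [786]
  root = 786 == target 786  ** MATCH **
Candidate C produces the target root.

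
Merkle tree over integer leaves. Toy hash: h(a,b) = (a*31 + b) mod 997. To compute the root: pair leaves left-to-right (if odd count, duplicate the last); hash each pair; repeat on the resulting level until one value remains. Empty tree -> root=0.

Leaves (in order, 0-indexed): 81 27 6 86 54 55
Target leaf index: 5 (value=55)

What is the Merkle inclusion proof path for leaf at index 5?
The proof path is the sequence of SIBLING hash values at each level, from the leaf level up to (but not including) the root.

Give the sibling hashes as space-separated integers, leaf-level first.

Answer: 54 732 187

Derivation:
L0 (leaves): [81, 27, 6, 86, 54, 55], target index=5
L1: h(81,27)=(81*31+27)%997=544 [pair 0] h(6,86)=(6*31+86)%997=272 [pair 1] h(54,55)=(54*31+55)%997=732 [pair 2] -> [544, 272, 732]
  Sibling for proof at L0: 54
L2: h(544,272)=(544*31+272)%997=187 [pair 0] h(732,732)=(732*31+732)%997=493 [pair 1] -> [187, 493]
  Sibling for proof at L1: 732
L3: h(187,493)=(187*31+493)%997=308 [pair 0] -> [308]
  Sibling for proof at L2: 187
Root: 308
Proof path (sibling hashes from leaf to root): [54, 732, 187]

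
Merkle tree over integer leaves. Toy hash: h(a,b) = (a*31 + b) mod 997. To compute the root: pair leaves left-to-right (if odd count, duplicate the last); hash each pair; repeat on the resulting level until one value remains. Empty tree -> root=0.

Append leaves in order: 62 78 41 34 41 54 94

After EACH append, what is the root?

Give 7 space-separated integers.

After append 62 (leaves=[62]):
  L0: [62]
  root=62
After append 78 (leaves=[62, 78]):
  L0: [62, 78]
  L1: h(62,78)=(62*31+78)%997=6 -> [6]
  root=6
After append 41 (leaves=[62, 78, 41]):
  L0: [62, 78, 41]
  L1: h(62,78)=(62*31+78)%997=6 h(41,41)=(41*31+41)%997=315 -> [6, 315]
  L2: h(6,315)=(6*31+315)%997=501 -> [501]
  root=501
After append 34 (leaves=[62, 78, 41, 34]):
  L0: [62, 78, 41, 34]
  L1: h(62,78)=(62*31+78)%997=6 h(41,34)=(41*31+34)%997=308 -> [6, 308]
  L2: h(6,308)=(6*31+308)%997=494 -> [494]
  root=494
After append 41 (leaves=[62, 78, 41, 34, 41]):
  L0: [62, 78, 41, 34, 41]
  L1: h(62,78)=(62*31+78)%997=6 h(41,34)=(41*31+34)%997=308 h(41,41)=(41*31+41)%997=315 -> [6, 308, 315]
  L2: h(6,308)=(6*31+308)%997=494 h(315,315)=(315*31+315)%997=110 -> [494, 110]
  L3: h(494,110)=(494*31+110)%997=469 -> [469]
  root=469
After append 54 (leaves=[62, 78, 41, 34, 41, 54]):
  L0: [62, 78, 41, 34, 41, 54]
  L1: h(62,78)=(62*31+78)%997=6 h(41,34)=(41*31+34)%997=308 h(41,54)=(41*31+54)%997=328 -> [6, 308, 328]
  L2: h(6,308)=(6*31+308)%997=494 h(328,328)=(328*31+328)%997=526 -> [494, 526]
  L3: h(494,526)=(494*31+526)%997=885 -> [885]
  root=885
After append 94 (leaves=[62, 78, 41, 34, 41, 54, 94]):
  L0: [62, 78, 41, 34, 41, 54, 94]
  L1: h(62,78)=(62*31+78)%997=6 h(41,34)=(41*31+34)%997=308 h(41,54)=(41*31+54)%997=328 h(94,94)=(94*31+94)%997=17 -> [6, 308, 328, 17]
  L2: h(6,308)=(6*31+308)%997=494 h(328,17)=(328*31+17)%997=215 -> [494, 215]
  L3: h(494,215)=(494*31+215)%997=574 -> [574]
  root=574

Answer: 62 6 501 494 469 885 574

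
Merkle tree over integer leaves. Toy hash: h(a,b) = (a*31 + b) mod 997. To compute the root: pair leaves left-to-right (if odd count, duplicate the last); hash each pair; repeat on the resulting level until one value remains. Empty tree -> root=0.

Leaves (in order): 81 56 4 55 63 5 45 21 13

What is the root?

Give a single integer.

Answer: 736

Derivation:
L0: [81, 56, 4, 55, 63, 5, 45, 21, 13]
L1: h(81,56)=(81*31+56)%997=573 h(4,55)=(4*31+55)%997=179 h(63,5)=(63*31+5)%997=961 h(45,21)=(45*31+21)%997=419 h(13,13)=(13*31+13)%997=416 -> [573, 179, 961, 419, 416]
L2: h(573,179)=(573*31+179)%997=993 h(961,419)=(961*31+419)%997=300 h(416,416)=(416*31+416)%997=351 -> [993, 300, 351]
L3: h(993,300)=(993*31+300)%997=176 h(351,351)=(351*31+351)%997=265 -> [176, 265]
L4: h(176,265)=(176*31+265)%997=736 -> [736]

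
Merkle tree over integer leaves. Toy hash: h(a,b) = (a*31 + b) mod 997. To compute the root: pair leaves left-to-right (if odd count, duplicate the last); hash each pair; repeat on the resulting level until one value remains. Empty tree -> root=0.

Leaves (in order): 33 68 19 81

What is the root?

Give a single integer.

L0: [33, 68, 19, 81]
L1: h(33,68)=(33*31+68)%997=94 h(19,81)=(19*31+81)%997=670 -> [94, 670]
L2: h(94,670)=(94*31+670)%997=593 -> [593]

Answer: 593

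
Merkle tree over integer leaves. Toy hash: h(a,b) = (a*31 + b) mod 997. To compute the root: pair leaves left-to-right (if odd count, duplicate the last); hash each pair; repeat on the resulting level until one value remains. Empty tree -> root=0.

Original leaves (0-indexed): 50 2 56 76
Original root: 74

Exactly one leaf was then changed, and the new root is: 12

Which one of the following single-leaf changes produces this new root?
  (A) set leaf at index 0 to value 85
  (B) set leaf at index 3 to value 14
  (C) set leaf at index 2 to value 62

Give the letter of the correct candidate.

Answer: B

Derivation:
Original leaves: [50, 2, 56, 76]
Target new root: 12
Try each candidate change and compute the resulting root:
Candidate A: set leaf[0] = 85 -> leaves = [85, 2, 56, 76]
  L0: [85, 2, 56, 76]
  L1: h(85,2)=(85*31+2)%997=643 h(56,76)=(56*31+76)%997=815 -> [643, 815]
  L2: h(643,815)=(643*31+815)%997=808 -> [808]
  root = 808 != target 12
Candidate B: set leaf[3] = 14 -> leaves = [50, 2, 56, 14]
  L0: [50, 2, 56, 14]
  L1: h(50,2)=(50*31+2)%997=555 h(56,14)=(56*31+14)%997=753 -> [555, 753]
  L2: h(555,753)=(555*31+753)%997=12 -> [12]
  root = 12 == target 12  ** MATCH **
Candidate C: set leaf[2] = 62 -> leaves = [50, 2, 62, 76]
  L0: [50, 2, 62, 76]
  L1: h(50,2)=(50*31+2)%997=555 h(62,76)=(62*31+76)%997=4 -> [555, 4]
  L2: h(555,4)=(555*31+4)%997=260 -> [260]
  root = 260 != target 12
Candidate B produces the target root.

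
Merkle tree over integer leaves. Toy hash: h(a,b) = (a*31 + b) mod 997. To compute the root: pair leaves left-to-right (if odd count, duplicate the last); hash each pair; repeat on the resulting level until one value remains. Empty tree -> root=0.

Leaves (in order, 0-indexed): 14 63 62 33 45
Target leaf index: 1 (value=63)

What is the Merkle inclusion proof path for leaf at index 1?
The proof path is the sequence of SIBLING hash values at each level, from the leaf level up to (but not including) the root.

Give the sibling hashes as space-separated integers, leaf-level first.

L0 (leaves): [14, 63, 62, 33, 45], target index=1
L1: h(14,63)=(14*31+63)%997=497 [pair 0] h(62,33)=(62*31+33)%997=958 [pair 1] h(45,45)=(45*31+45)%997=443 [pair 2] -> [497, 958, 443]
  Sibling for proof at L0: 14
L2: h(497,958)=(497*31+958)%997=413 [pair 0] h(443,443)=(443*31+443)%997=218 [pair 1] -> [413, 218]
  Sibling for proof at L1: 958
L3: h(413,218)=(413*31+218)%997=60 [pair 0] -> [60]
  Sibling for proof at L2: 218
Root: 60
Proof path (sibling hashes from leaf to root): [14, 958, 218]

Answer: 14 958 218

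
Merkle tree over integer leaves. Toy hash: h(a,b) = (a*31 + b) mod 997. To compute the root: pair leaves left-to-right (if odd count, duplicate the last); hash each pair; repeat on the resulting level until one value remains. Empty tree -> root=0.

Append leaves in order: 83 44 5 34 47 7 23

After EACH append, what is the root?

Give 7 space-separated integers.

After append 83 (leaves=[83]):
  L0: [83]
  root=83
After append 44 (leaves=[83, 44]):
  L0: [83, 44]
  L1: h(83,44)=(83*31+44)%997=623 -> [623]
  root=623
After append 5 (leaves=[83, 44, 5]):
  L0: [83, 44, 5]
  L1: h(83,44)=(83*31+44)%997=623 h(5,5)=(5*31+5)%997=160 -> [623, 160]
  L2: h(623,160)=(623*31+160)%997=530 -> [530]
  root=530
After append 34 (leaves=[83, 44, 5, 34]):
  L0: [83, 44, 5, 34]
  L1: h(83,44)=(83*31+44)%997=623 h(5,34)=(5*31+34)%997=189 -> [623, 189]
  L2: h(623,189)=(623*31+189)%997=559 -> [559]
  root=559
After append 47 (leaves=[83, 44, 5, 34, 47]):
  L0: [83, 44, 5, 34, 47]
  L1: h(83,44)=(83*31+44)%997=623 h(5,34)=(5*31+34)%997=189 h(47,47)=(47*31+47)%997=507 -> [623, 189, 507]
  L2: h(623,189)=(623*31+189)%997=559 h(507,507)=(507*31+507)%997=272 -> [559, 272]
  L3: h(559,272)=(559*31+272)%997=652 -> [652]
  root=652
After append 7 (leaves=[83, 44, 5, 34, 47, 7]):
  L0: [83, 44, 5, 34, 47, 7]
  L1: h(83,44)=(83*31+44)%997=623 h(5,34)=(5*31+34)%997=189 h(47,7)=(47*31+7)%997=467 -> [623, 189, 467]
  L2: h(623,189)=(623*31+189)%997=559 h(467,467)=(467*31+467)%997=986 -> [559, 986]
  L3: h(559,986)=(559*31+986)%997=369 -> [369]
  root=369
After append 23 (leaves=[83, 44, 5, 34, 47, 7, 23]):
  L0: [83, 44, 5, 34, 47, 7, 23]
  L1: h(83,44)=(83*31+44)%997=623 h(5,34)=(5*31+34)%997=189 h(47,7)=(47*31+7)%997=467 h(23,23)=(23*31+23)%997=736 -> [623, 189, 467, 736]
  L2: h(623,189)=(623*31+189)%997=559 h(467,736)=(467*31+736)%997=258 -> [559, 258]
  L3: h(559,258)=(559*31+258)%997=638 -> [638]
  root=638

Answer: 83 623 530 559 652 369 638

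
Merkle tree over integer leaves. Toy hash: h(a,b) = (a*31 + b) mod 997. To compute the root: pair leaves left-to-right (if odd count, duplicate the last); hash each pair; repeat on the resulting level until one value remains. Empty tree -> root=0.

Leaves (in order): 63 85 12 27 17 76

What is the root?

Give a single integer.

Answer: 171

Derivation:
L0: [63, 85, 12, 27, 17, 76]
L1: h(63,85)=(63*31+85)%997=44 h(12,27)=(12*31+27)%997=399 h(17,76)=(17*31+76)%997=603 -> [44, 399, 603]
L2: h(44,399)=(44*31+399)%997=766 h(603,603)=(603*31+603)%997=353 -> [766, 353]
L3: h(766,353)=(766*31+353)%997=171 -> [171]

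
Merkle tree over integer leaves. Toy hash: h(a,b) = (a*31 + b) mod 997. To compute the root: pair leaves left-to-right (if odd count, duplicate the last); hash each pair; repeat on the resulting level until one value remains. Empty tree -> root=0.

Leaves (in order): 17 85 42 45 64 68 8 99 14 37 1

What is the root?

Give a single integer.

L0: [17, 85, 42, 45, 64, 68, 8, 99, 14, 37, 1]
L1: h(17,85)=(17*31+85)%997=612 h(42,45)=(42*31+45)%997=350 h(64,68)=(64*31+68)%997=58 h(8,99)=(8*31+99)%997=347 h(14,37)=(14*31+37)%997=471 h(1,1)=(1*31+1)%997=32 -> [612, 350, 58, 347, 471, 32]
L2: h(612,350)=(612*31+350)%997=379 h(58,347)=(58*31+347)%997=151 h(471,32)=(471*31+32)%997=675 -> [379, 151, 675]
L3: h(379,151)=(379*31+151)%997=933 h(675,675)=(675*31+675)%997=663 -> [933, 663]
L4: h(933,663)=(933*31+663)%997=673 -> [673]

Answer: 673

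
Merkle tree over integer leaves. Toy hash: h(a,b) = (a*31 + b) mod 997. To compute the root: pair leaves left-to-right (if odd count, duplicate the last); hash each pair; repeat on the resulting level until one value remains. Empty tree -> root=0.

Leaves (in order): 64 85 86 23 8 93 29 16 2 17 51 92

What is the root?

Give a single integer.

Answer: 390

Derivation:
L0: [64, 85, 86, 23, 8, 93, 29, 16, 2, 17, 51, 92]
L1: h(64,85)=(64*31+85)%997=75 h(86,23)=(86*31+23)%997=695 h(8,93)=(8*31+93)%997=341 h(29,16)=(29*31+16)%997=915 h(2,17)=(2*31+17)%997=79 h(51,92)=(51*31+92)%997=676 -> [75, 695, 341, 915, 79, 676]
L2: h(75,695)=(75*31+695)%997=29 h(341,915)=(341*31+915)%997=519 h(79,676)=(79*31+676)%997=134 -> [29, 519, 134]
L3: h(29,519)=(29*31+519)%997=421 h(134,134)=(134*31+134)%997=300 -> [421, 300]
L4: h(421,300)=(421*31+300)%997=390 -> [390]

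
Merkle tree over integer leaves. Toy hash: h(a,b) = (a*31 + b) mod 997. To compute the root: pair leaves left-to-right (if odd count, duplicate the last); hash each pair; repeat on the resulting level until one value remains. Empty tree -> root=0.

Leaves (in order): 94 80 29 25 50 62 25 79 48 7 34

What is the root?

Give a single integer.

L0: [94, 80, 29, 25, 50, 62, 25, 79, 48, 7, 34]
L1: h(94,80)=(94*31+80)%997=3 h(29,25)=(29*31+25)%997=924 h(50,62)=(50*31+62)%997=615 h(25,79)=(25*31+79)%997=854 h(48,7)=(48*31+7)%997=498 h(34,34)=(34*31+34)%997=91 -> [3, 924, 615, 854, 498, 91]
L2: h(3,924)=(3*31+924)%997=20 h(615,854)=(615*31+854)%997=976 h(498,91)=(498*31+91)%997=574 -> [20, 976, 574]
L3: h(20,976)=(20*31+976)%997=599 h(574,574)=(574*31+574)%997=422 -> [599, 422]
L4: h(599,422)=(599*31+422)%997=48 -> [48]

Answer: 48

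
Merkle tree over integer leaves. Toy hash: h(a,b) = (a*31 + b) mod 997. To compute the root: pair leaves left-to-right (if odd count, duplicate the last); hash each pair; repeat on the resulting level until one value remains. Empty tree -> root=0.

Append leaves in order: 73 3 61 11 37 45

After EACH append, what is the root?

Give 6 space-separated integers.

After append 73 (leaves=[73]):
  L0: [73]
  root=73
After append 3 (leaves=[73, 3]):
  L0: [73, 3]
  L1: h(73,3)=(73*31+3)%997=272 -> [272]
  root=272
After append 61 (leaves=[73, 3, 61]):
  L0: [73, 3, 61]
  L1: h(73,3)=(73*31+3)%997=272 h(61,61)=(61*31+61)%997=955 -> [272, 955]
  L2: h(272,955)=(272*31+955)%997=414 -> [414]
  root=414
After append 11 (leaves=[73, 3, 61, 11]):
  L0: [73, 3, 61, 11]
  L1: h(73,3)=(73*31+3)%997=272 h(61,11)=(61*31+11)%997=905 -> [272, 905]
  L2: h(272,905)=(272*31+905)%997=364 -> [364]
  root=364
After append 37 (leaves=[73, 3, 61, 11, 37]):
  L0: [73, 3, 61, 11, 37]
  L1: h(73,3)=(73*31+3)%997=272 h(61,11)=(61*31+11)%997=905 h(37,37)=(37*31+37)%997=187 -> [272, 905, 187]
  L2: h(272,905)=(272*31+905)%997=364 h(187,187)=(187*31+187)%997=2 -> [364, 2]
  L3: h(364,2)=(364*31+2)%997=319 -> [319]
  root=319
After append 45 (leaves=[73, 3, 61, 11, 37, 45]):
  L0: [73, 3, 61, 11, 37, 45]
  L1: h(73,3)=(73*31+3)%997=272 h(61,11)=(61*31+11)%997=905 h(37,45)=(37*31+45)%997=195 -> [272, 905, 195]
  L2: h(272,905)=(272*31+905)%997=364 h(195,195)=(195*31+195)%997=258 -> [364, 258]
  L3: h(364,258)=(364*31+258)%997=575 -> [575]
  root=575

Answer: 73 272 414 364 319 575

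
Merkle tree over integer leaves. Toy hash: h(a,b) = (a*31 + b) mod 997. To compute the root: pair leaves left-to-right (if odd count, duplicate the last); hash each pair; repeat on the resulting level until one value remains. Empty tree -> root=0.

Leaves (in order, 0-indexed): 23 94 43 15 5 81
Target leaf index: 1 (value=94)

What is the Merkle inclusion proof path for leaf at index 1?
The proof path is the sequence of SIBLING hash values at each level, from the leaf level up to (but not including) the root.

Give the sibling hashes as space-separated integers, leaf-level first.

L0 (leaves): [23, 94, 43, 15, 5, 81], target index=1
L1: h(23,94)=(23*31+94)%997=807 [pair 0] h(43,15)=(43*31+15)%997=351 [pair 1] h(5,81)=(5*31+81)%997=236 [pair 2] -> [807, 351, 236]
  Sibling for proof at L0: 23
L2: h(807,351)=(807*31+351)%997=443 [pair 0] h(236,236)=(236*31+236)%997=573 [pair 1] -> [443, 573]
  Sibling for proof at L1: 351
L3: h(443,573)=(443*31+573)%997=348 [pair 0] -> [348]
  Sibling for proof at L2: 573
Root: 348
Proof path (sibling hashes from leaf to root): [23, 351, 573]

Answer: 23 351 573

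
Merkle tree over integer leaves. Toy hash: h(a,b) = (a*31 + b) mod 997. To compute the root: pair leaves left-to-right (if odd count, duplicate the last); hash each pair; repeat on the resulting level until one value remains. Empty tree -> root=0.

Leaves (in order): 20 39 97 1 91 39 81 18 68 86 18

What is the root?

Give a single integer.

Answer: 577

Derivation:
L0: [20, 39, 97, 1, 91, 39, 81, 18, 68, 86, 18]
L1: h(20,39)=(20*31+39)%997=659 h(97,1)=(97*31+1)%997=17 h(91,39)=(91*31+39)%997=866 h(81,18)=(81*31+18)%997=535 h(68,86)=(68*31+86)%997=200 h(18,18)=(18*31+18)%997=576 -> [659, 17, 866, 535, 200, 576]
L2: h(659,17)=(659*31+17)%997=506 h(866,535)=(866*31+535)%997=462 h(200,576)=(200*31+576)%997=794 -> [506, 462, 794]
L3: h(506,462)=(506*31+462)%997=196 h(794,794)=(794*31+794)%997=483 -> [196, 483]
L4: h(196,483)=(196*31+483)%997=577 -> [577]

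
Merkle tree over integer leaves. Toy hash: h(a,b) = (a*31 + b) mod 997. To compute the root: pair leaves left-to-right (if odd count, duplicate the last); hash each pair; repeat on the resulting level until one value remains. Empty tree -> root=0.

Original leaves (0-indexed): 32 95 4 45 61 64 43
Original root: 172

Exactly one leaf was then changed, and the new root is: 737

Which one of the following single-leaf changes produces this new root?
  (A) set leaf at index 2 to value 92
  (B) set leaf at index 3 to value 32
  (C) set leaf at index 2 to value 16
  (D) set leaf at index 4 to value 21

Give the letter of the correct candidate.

Answer: C

Derivation:
Original leaves: [32, 95, 4, 45, 61, 64, 43]
Target new root: 737
Try each candidate change and compute the resulting root:
Candidate A: set leaf[2] = 92 -> leaves = [32, 95, 92, 45, 61, 64, 43]
  L0: [32, 95, 92, 45, 61, 64, 43]
  L1: h(32,95)=(32*31+95)%997=90 h(92,45)=(92*31+45)%997=903 h(61,64)=(61*31+64)%997=958 h(43,43)=(43*31+43)%997=379 -> [90, 903, 958, 379]
  L2: h(90,903)=(90*31+903)%997=702 h(958,379)=(958*31+379)%997=167 -> [702, 167]
  L3: h(702,167)=(702*31+167)%997=992 -> [992]
  root = 992 != target 737
Candidate B: set leaf[3] = 32 -> leaves = [32, 95, 4, 32, 61, 64, 43]
  L0: [32, 95, 4, 32, 61, 64, 43]
  L1: h(32,95)=(32*31+95)%997=90 h(4,32)=(4*31+32)%997=156 h(61,64)=(61*31+64)%997=958 h(43,43)=(43*31+43)%997=379 -> [90, 156, 958, 379]
  L2: h(90,156)=(90*31+156)%997=952 h(958,379)=(958*31+379)%997=167 -> [952, 167]
  L3: h(952,167)=(952*31+167)%997=766 -> [766]
  root = 766 != target 737
Candidate C: set leaf[2] = 16 -> leaves = [32, 95, 16, 45, 61, 64, 43]
  L0: [32, 95, 16, 45, 61, 64, 43]
  L1: h(32,95)=(32*31+95)%997=90 h(16,45)=(16*31+45)%997=541 h(61,64)=(61*31+64)%997=958 h(43,43)=(43*31+43)%997=379 -> [90, 541, 958, 379]
  L2: h(90,541)=(90*31+541)%997=340 h(958,379)=(958*31+379)%997=167 -> [340, 167]
  L3: h(340,167)=(340*31+167)%997=737 -> [737]
  root = 737 == target 737  ** MATCH **
Candidate D: set leaf[4] = 21 -> leaves = [32, 95, 4, 45, 21, 64, 43]
  L0: [32, 95, 4, 45, 21, 64, 43]
  L1: h(32,95)=(32*31+95)%997=90 h(4,45)=(4*31+45)%997=169 h(21,64)=(21*31+64)%997=715 h(43,43)=(43*31+43)%997=379 -> [90, 169, 715, 379]
  L2: h(90,169)=(90*31+169)%997=965 h(715,379)=(715*31+379)%997=610 -> [965, 610]
  L3: h(965,610)=(965*31+610)%997=615 -> [615]
  root = 615 != target 737
Candidate C produces the target root.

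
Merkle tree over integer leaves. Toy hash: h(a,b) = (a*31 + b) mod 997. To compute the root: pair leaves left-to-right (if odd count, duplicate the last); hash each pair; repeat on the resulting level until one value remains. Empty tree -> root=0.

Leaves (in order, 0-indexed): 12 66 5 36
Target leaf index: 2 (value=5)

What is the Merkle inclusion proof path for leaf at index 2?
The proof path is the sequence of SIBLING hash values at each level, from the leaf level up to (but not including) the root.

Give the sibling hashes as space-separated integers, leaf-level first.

L0 (leaves): [12, 66, 5, 36], target index=2
L1: h(12,66)=(12*31+66)%997=438 [pair 0] h(5,36)=(5*31+36)%997=191 [pair 1] -> [438, 191]
  Sibling for proof at L0: 36
L2: h(438,191)=(438*31+191)%997=808 [pair 0] -> [808]
  Sibling for proof at L1: 438
Root: 808
Proof path (sibling hashes from leaf to root): [36, 438]

Answer: 36 438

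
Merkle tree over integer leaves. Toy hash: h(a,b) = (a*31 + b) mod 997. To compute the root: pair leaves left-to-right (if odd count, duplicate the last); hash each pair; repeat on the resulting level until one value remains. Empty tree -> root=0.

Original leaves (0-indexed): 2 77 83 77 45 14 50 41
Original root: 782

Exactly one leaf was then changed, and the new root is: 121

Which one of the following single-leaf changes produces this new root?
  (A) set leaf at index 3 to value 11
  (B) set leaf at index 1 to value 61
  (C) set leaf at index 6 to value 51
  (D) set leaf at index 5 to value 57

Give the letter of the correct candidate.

Original leaves: [2, 77, 83, 77, 45, 14, 50, 41]
Target new root: 121
Try each candidate change and compute the resulting root:
Candidate A: set leaf[3] = 11 -> leaves = [2, 77, 83, 11, 45, 14, 50, 41]
  L0: [2, 77, 83, 11, 45, 14, 50, 41]
  L1: h(2,77)=(2*31+77)%997=139 h(83,11)=(83*31+11)%997=590 h(45,14)=(45*31+14)%997=412 h(50,41)=(50*31+41)%997=594 -> [139, 590, 412, 594]
  L2: h(139,590)=(139*31+590)%997=911 h(412,594)=(412*31+594)%997=405 -> [911, 405]
  L3: h(911,405)=(911*31+405)%997=730 -> [730]
  root = 730 != target 121
Candidate B: set leaf[1] = 61 -> leaves = [2, 61, 83, 77, 45, 14, 50, 41]
  L0: [2, 61, 83, 77, 45, 14, 50, 41]
  L1: h(2,61)=(2*31+61)%997=123 h(83,77)=(83*31+77)%997=656 h(45,14)=(45*31+14)%997=412 h(50,41)=(50*31+41)%997=594 -> [123, 656, 412, 594]
  L2: h(123,656)=(123*31+656)%997=481 h(412,594)=(412*31+594)%997=405 -> [481, 405]
  L3: h(481,405)=(481*31+405)%997=361 -> [361]
  root = 361 != target 121
Candidate C: set leaf[6] = 51 -> leaves = [2, 77, 83, 77, 45, 14, 51, 41]
  L0: [2, 77, 83, 77, 45, 14, 51, 41]
  L1: h(2,77)=(2*31+77)%997=139 h(83,77)=(83*31+77)%997=656 h(45,14)=(45*31+14)%997=412 h(51,41)=(51*31+41)%997=625 -> [139, 656, 412, 625]
  L2: h(139,656)=(139*31+656)%997=977 h(412,625)=(412*31+625)%997=436 -> [977, 436]
  L3: h(977,436)=(977*31+436)%997=813 -> [813]
  root = 813 != target 121
Candidate D: set leaf[5] = 57 -> leaves = [2, 77, 83, 77, 45, 57, 50, 41]
  L0: [2, 77, 83, 77, 45, 57, 50, 41]
  L1: h(2,77)=(2*31+77)%997=139 h(83,77)=(83*31+77)%997=656 h(45,57)=(45*31+57)%997=455 h(50,41)=(50*31+41)%997=594 -> [139, 656, 455, 594]
  L2: h(139,656)=(139*31+656)%997=977 h(455,594)=(455*31+594)%997=741 -> [977, 741]
  L3: h(977,741)=(977*31+741)%997=121 -> [121]
  root = 121 == target 121  ** MATCH **
Candidate D produces the target root.

Answer: D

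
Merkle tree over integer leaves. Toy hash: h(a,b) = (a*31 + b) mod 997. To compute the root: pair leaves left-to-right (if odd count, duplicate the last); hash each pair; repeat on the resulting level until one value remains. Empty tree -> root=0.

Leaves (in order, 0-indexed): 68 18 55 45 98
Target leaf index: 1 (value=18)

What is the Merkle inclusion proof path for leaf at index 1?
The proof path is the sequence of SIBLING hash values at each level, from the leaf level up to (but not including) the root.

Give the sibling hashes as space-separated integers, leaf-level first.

L0 (leaves): [68, 18, 55, 45, 98], target index=1
L1: h(68,18)=(68*31+18)%997=132 [pair 0] h(55,45)=(55*31+45)%997=753 [pair 1] h(98,98)=(98*31+98)%997=145 [pair 2] -> [132, 753, 145]
  Sibling for proof at L0: 68
L2: h(132,753)=(132*31+753)%997=857 [pair 0] h(145,145)=(145*31+145)%997=652 [pair 1] -> [857, 652]
  Sibling for proof at L1: 753
L3: h(857,652)=(857*31+652)%997=300 [pair 0] -> [300]
  Sibling for proof at L2: 652
Root: 300
Proof path (sibling hashes from leaf to root): [68, 753, 652]

Answer: 68 753 652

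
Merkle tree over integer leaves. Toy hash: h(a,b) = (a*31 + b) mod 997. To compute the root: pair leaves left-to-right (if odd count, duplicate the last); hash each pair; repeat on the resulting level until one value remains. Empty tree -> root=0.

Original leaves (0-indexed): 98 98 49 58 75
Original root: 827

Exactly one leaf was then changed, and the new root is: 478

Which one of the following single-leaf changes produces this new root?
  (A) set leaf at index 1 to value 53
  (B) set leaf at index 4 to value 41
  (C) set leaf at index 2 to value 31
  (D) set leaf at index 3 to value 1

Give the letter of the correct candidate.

Answer: C

Derivation:
Original leaves: [98, 98, 49, 58, 75]
Target new root: 478
Try each candidate change and compute the resulting root:
Candidate A: set leaf[1] = 53 -> leaves = [98, 53, 49, 58, 75]
  L0: [98, 53, 49, 58, 75]
  L1: h(98,53)=(98*31+53)%997=100 h(49,58)=(49*31+58)%997=580 h(75,75)=(75*31+75)%997=406 -> [100, 580, 406]
  L2: h(100,580)=(100*31+580)%997=689 h(406,406)=(406*31+406)%997=31 -> [689, 31]
  L3: h(689,31)=(689*31+31)%997=453 -> [453]
  root = 453 != target 478
Candidate B: set leaf[4] = 41 -> leaves = [98, 98, 49, 58, 41]
  L0: [98, 98, 49, 58, 41]
  L1: h(98,98)=(98*31+98)%997=145 h(49,58)=(49*31+58)%997=580 h(41,41)=(41*31+41)%997=315 -> [145, 580, 315]
  L2: h(145,580)=(145*31+580)%997=90 h(315,315)=(315*31+315)%997=110 -> [90, 110]
  L3: h(90,110)=(90*31+110)%997=906 -> [906]
  root = 906 != target 478
Candidate C: set leaf[2] = 31 -> leaves = [98, 98, 31, 58, 75]
  L0: [98, 98, 31, 58, 75]
  L1: h(98,98)=(98*31+98)%997=145 h(31,58)=(31*31+58)%997=22 h(75,75)=(75*31+75)%997=406 -> [145, 22, 406]
  L2: h(145,22)=(145*31+22)%997=529 h(406,406)=(406*31+406)%997=31 -> [529, 31]
  L3: h(529,31)=(529*31+31)%997=478 -> [478]
  root = 478 == target 478  ** MATCH **
Candidate D: set leaf[3] = 1 -> leaves = [98, 98, 49, 1, 75]
  L0: [98, 98, 49, 1, 75]
  L1: h(98,98)=(98*31+98)%997=145 h(49,1)=(49*31+1)%997=523 h(75,75)=(75*31+75)%997=406 -> [145, 523, 406]
  L2: h(145,523)=(145*31+523)%997=33 h(406,406)=(406*31+406)%997=31 -> [33, 31]
  L3: h(33,31)=(33*31+31)%997=57 -> [57]
  root = 57 != target 478
Candidate C produces the target root.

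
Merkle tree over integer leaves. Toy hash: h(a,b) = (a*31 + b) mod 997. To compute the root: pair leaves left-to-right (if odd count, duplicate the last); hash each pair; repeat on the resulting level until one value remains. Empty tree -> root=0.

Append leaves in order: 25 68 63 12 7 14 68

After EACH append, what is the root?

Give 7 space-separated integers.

After append 25 (leaves=[25]):
  L0: [25]
  root=25
After append 68 (leaves=[25, 68]):
  L0: [25, 68]
  L1: h(25,68)=(25*31+68)%997=843 -> [843]
  root=843
After append 63 (leaves=[25, 68, 63]):
  L0: [25, 68, 63]
  L1: h(25,68)=(25*31+68)%997=843 h(63,63)=(63*31+63)%997=22 -> [843, 22]
  L2: h(843,22)=(843*31+22)%997=233 -> [233]
  root=233
After append 12 (leaves=[25, 68, 63, 12]):
  L0: [25, 68, 63, 12]
  L1: h(25,68)=(25*31+68)%997=843 h(63,12)=(63*31+12)%997=968 -> [843, 968]
  L2: h(843,968)=(843*31+968)%997=182 -> [182]
  root=182
After append 7 (leaves=[25, 68, 63, 12, 7]):
  L0: [25, 68, 63, 12, 7]
  L1: h(25,68)=(25*31+68)%997=843 h(63,12)=(63*31+12)%997=968 h(7,7)=(7*31+7)%997=224 -> [843, 968, 224]
  L2: h(843,968)=(843*31+968)%997=182 h(224,224)=(224*31+224)%997=189 -> [182, 189]
  L3: h(182,189)=(182*31+189)%997=846 -> [846]
  root=846
After append 14 (leaves=[25, 68, 63, 12, 7, 14]):
  L0: [25, 68, 63, 12, 7, 14]
  L1: h(25,68)=(25*31+68)%997=843 h(63,12)=(63*31+12)%997=968 h(7,14)=(7*31+14)%997=231 -> [843, 968, 231]
  L2: h(843,968)=(843*31+968)%997=182 h(231,231)=(231*31+231)%997=413 -> [182, 413]
  L3: h(182,413)=(182*31+413)%997=73 -> [73]
  root=73
After append 68 (leaves=[25, 68, 63, 12, 7, 14, 68]):
  L0: [25, 68, 63, 12, 7, 14, 68]
  L1: h(25,68)=(25*31+68)%997=843 h(63,12)=(63*31+12)%997=968 h(7,14)=(7*31+14)%997=231 h(68,68)=(68*31+68)%997=182 -> [843, 968, 231, 182]
  L2: h(843,968)=(843*31+968)%997=182 h(231,182)=(231*31+182)%997=364 -> [182, 364]
  L3: h(182,364)=(182*31+364)%997=24 -> [24]
  root=24

Answer: 25 843 233 182 846 73 24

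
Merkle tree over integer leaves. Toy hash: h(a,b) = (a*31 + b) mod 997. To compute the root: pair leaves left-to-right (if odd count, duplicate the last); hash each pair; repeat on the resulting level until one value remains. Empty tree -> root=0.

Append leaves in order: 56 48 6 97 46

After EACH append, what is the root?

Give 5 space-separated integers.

After append 56 (leaves=[56]):
  L0: [56]
  root=56
After append 48 (leaves=[56, 48]):
  L0: [56, 48]
  L1: h(56,48)=(56*31+48)%997=787 -> [787]
  root=787
After append 6 (leaves=[56, 48, 6]):
  L0: [56, 48, 6]
  L1: h(56,48)=(56*31+48)%997=787 h(6,6)=(6*31+6)%997=192 -> [787, 192]
  L2: h(787,192)=(787*31+192)%997=661 -> [661]
  root=661
After append 97 (leaves=[56, 48, 6, 97]):
  L0: [56, 48, 6, 97]
  L1: h(56,48)=(56*31+48)%997=787 h(6,97)=(6*31+97)%997=283 -> [787, 283]
  L2: h(787,283)=(787*31+283)%997=752 -> [752]
  root=752
After append 46 (leaves=[56, 48, 6, 97, 46]):
  L0: [56, 48, 6, 97, 46]
  L1: h(56,48)=(56*31+48)%997=787 h(6,97)=(6*31+97)%997=283 h(46,46)=(46*31+46)%997=475 -> [787, 283, 475]
  L2: h(787,283)=(787*31+283)%997=752 h(475,475)=(475*31+475)%997=245 -> [752, 245]
  L3: h(752,245)=(752*31+245)%997=626 -> [626]
  root=626

Answer: 56 787 661 752 626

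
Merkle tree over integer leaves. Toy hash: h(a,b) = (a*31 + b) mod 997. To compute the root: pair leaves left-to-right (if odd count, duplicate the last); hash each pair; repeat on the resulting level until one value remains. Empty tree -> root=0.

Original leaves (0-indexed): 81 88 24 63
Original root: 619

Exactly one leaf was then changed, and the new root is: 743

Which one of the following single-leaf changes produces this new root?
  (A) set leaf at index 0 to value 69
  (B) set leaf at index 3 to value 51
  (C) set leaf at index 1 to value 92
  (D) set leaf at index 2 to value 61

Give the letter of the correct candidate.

Original leaves: [81, 88, 24, 63]
Target new root: 743
Try each candidate change and compute the resulting root:
Candidate A: set leaf[0] = 69 -> leaves = [69, 88, 24, 63]
  L0: [69, 88, 24, 63]
  L1: h(69,88)=(69*31+88)%997=233 h(24,63)=(24*31+63)%997=807 -> [233, 807]
  L2: h(233,807)=(233*31+807)%997=54 -> [54]
  root = 54 != target 743
Candidate B: set leaf[3] = 51 -> leaves = [81, 88, 24, 51]
  L0: [81, 88, 24, 51]
  L1: h(81,88)=(81*31+88)%997=605 h(24,51)=(24*31+51)%997=795 -> [605, 795]
  L2: h(605,795)=(605*31+795)%997=607 -> [607]
  root = 607 != target 743
Candidate C: set leaf[1] = 92 -> leaves = [81, 92, 24, 63]
  L0: [81, 92, 24, 63]
  L1: h(81,92)=(81*31+92)%997=609 h(24,63)=(24*31+63)%997=807 -> [609, 807]
  L2: h(609,807)=(609*31+807)%997=743 -> [743]
  root = 743 == target 743  ** MATCH **
Candidate D: set leaf[2] = 61 -> leaves = [81, 88, 61, 63]
  L0: [81, 88, 61, 63]
  L1: h(81,88)=(81*31+88)%997=605 h(61,63)=(61*31+63)%997=957 -> [605, 957]
  L2: h(605,957)=(605*31+957)%997=769 -> [769]
  root = 769 != target 743
Candidate C produces the target root.

Answer: C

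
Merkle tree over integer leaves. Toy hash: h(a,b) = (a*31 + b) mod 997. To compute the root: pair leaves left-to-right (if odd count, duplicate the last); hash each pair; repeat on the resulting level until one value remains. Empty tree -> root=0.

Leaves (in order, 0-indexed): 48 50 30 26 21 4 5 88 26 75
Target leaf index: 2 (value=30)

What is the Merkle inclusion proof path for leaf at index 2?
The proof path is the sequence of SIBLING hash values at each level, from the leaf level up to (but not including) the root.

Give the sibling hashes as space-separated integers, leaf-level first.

Answer: 26 541 608 856

Derivation:
L0 (leaves): [48, 50, 30, 26, 21, 4, 5, 88, 26, 75], target index=2
L1: h(48,50)=(48*31+50)%997=541 [pair 0] h(30,26)=(30*31+26)%997=956 [pair 1] h(21,4)=(21*31+4)%997=655 [pair 2] h(5,88)=(5*31+88)%997=243 [pair 3] h(26,75)=(26*31+75)%997=881 [pair 4] -> [541, 956, 655, 243, 881]
  Sibling for proof at L0: 26
L2: h(541,956)=(541*31+956)%997=778 [pair 0] h(655,243)=(655*31+243)%997=608 [pair 1] h(881,881)=(881*31+881)%997=276 [pair 2] -> [778, 608, 276]
  Sibling for proof at L1: 541
L3: h(778,608)=(778*31+608)%997=798 [pair 0] h(276,276)=(276*31+276)%997=856 [pair 1] -> [798, 856]
  Sibling for proof at L2: 608
L4: h(798,856)=(798*31+856)%997=669 [pair 0] -> [669]
  Sibling for proof at L3: 856
Root: 669
Proof path (sibling hashes from leaf to root): [26, 541, 608, 856]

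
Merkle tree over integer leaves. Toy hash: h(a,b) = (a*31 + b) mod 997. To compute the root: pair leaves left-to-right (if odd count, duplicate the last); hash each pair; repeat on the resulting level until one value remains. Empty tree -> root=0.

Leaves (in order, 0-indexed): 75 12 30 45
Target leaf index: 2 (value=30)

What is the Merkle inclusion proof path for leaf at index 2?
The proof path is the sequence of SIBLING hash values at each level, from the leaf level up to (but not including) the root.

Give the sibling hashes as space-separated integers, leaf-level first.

Answer: 45 343

Derivation:
L0 (leaves): [75, 12, 30, 45], target index=2
L1: h(75,12)=(75*31+12)%997=343 [pair 0] h(30,45)=(30*31+45)%997=975 [pair 1] -> [343, 975]
  Sibling for proof at L0: 45
L2: h(343,975)=(343*31+975)%997=641 [pair 0] -> [641]
  Sibling for proof at L1: 343
Root: 641
Proof path (sibling hashes from leaf to root): [45, 343]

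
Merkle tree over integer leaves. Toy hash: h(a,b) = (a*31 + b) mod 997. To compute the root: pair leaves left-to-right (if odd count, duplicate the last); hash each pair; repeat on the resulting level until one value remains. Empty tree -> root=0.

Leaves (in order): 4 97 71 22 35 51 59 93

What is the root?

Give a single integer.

L0: [4, 97, 71, 22, 35, 51, 59, 93]
L1: h(4,97)=(4*31+97)%997=221 h(71,22)=(71*31+22)%997=229 h(35,51)=(35*31+51)%997=139 h(59,93)=(59*31+93)%997=925 -> [221, 229, 139, 925]
L2: h(221,229)=(221*31+229)%997=101 h(139,925)=(139*31+925)%997=249 -> [101, 249]
L3: h(101,249)=(101*31+249)%997=389 -> [389]

Answer: 389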